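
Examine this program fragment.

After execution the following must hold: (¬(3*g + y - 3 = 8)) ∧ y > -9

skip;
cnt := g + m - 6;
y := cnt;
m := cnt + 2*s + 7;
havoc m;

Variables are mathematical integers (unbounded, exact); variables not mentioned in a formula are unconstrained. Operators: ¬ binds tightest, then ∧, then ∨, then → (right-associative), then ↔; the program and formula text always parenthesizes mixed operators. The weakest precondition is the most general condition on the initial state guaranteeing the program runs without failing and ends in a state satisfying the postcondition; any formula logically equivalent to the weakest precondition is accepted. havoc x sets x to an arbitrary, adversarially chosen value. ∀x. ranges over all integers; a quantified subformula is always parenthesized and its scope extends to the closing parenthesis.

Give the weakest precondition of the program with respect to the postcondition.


Working backward. After the program, the postcondition (¬(3*g + y - 3 = 8)) ∧ y > -9 must hold; in canonical form it is (¬(3*g + y = 11)) ∧ y > -9.
Before havoc m: (¬(3*g + y = 11)) ∧ y > -9
Before m := cnt + 2*s + 7: (¬(3*g + y = 11)) ∧ y > -9
Before y := cnt: (¬(cnt + 3*g = 11)) ∧ cnt > -9
Before cnt := g + m - 6: (¬(4*g + m = 17)) ∧ g + m > -3
Before skip: (¬(4*g + m = 17)) ∧ g + m > -3
Answer: WP = (¬(4*g + m = 17)) ∧ g + m > -3


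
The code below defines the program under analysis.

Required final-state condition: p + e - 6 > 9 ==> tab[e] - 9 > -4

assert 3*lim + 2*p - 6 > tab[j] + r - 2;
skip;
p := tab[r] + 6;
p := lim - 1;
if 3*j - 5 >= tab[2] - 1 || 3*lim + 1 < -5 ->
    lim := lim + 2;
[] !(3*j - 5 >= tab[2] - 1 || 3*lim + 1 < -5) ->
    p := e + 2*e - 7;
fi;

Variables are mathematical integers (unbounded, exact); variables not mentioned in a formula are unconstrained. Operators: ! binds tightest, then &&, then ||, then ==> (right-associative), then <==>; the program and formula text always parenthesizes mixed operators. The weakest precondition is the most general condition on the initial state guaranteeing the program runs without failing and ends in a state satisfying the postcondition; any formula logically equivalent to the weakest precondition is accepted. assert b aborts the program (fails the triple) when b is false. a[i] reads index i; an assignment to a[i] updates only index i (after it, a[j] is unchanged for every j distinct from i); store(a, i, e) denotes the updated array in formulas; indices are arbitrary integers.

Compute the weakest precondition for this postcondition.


Working backward. After the program, the postcondition p + e - 6 > 9 ==> tab[e] - 9 > -4 must hold; in canonical form it is e + p > 15 ==> tab[e] > 5.
Then branch requires e + p > 15 ==> tab[e] > 5; else branch requires 4*e > 22 ==> tab[e] > 5.
Before the if: ((3*j >= tab[2] + 4 || 3*lim < -6) ==> (e + p > 15 ==> tab[e] > 5)) && ((!(3*j >= tab[2] + 4 || 3*lim < -6)) ==> (4*e > 22 ==> tab[e] > 5))
Before p := lim - 1: ((3*j >= tab[2] + 4 || 3*lim < -6) ==> (e + lim > 16 ==> tab[e] > 5)) && ((!(3*j >= tab[2] + 4 || 3*lim < -6)) ==> (4*e > 22 ==> tab[e] > 5))
Before p := tab[r] + 6: ((3*j >= tab[2] + 4 || 3*lim < -6) ==> (e + lim > 16 ==> tab[e] > 5)) && ((!(3*j >= tab[2] + 4 || 3*lim < -6)) ==> (4*e > 22 ==> tab[e] > 5))
Before skip: ((3*j >= tab[2] + 4 || 3*lim < -6) ==> (e + lim > 16 ==> tab[e] > 5)) && ((!(3*j >= tab[2] + 4 || 3*lim < -6)) ==> (4*e > 22 ==> tab[e] > 5))
Before assert 3*lim + 2*p - 6 > tab[j] + r - 2: 3*lim + 2*p > tab[j] + r + 4 && ((3*j >= tab[2] + 4 || 3*lim < -6) ==> (e + lim > 16 ==> tab[e] > 5)) && ((!(3*j >= tab[2] + 4 || 3*lim < -6)) ==> (4*e > 22 ==> tab[e] > 5))
Answer: WP = 3*lim + 2*p > tab[j] + r + 4 && ((3*j >= tab[2] + 4 || 3*lim < -6) ==> (e + lim > 16 ==> tab[e] > 5)) && ((!(3*j >= tab[2] + 4 || 3*lim < -6)) ==> (4*e > 22 ==> tab[e] > 5))


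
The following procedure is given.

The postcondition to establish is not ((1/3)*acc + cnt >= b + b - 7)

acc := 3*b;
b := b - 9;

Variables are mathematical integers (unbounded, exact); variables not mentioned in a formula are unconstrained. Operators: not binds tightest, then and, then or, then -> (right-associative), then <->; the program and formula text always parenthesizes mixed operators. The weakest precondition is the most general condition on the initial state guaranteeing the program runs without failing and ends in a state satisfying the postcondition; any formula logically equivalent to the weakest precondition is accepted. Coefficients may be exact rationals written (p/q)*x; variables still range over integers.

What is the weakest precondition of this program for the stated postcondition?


Working backward. After the program, the postcondition not ((1/3)*acc + cnt >= b + b - 7) must hold; in canonical form it is not ((1/3)*acc + cnt >= 2*b - 7).
Before b := b - 9: not ((1/3)*acc + cnt >= 2*b - 25)
Before acc := 3*b: not (cnt >= b - 25)
Answer: WP = not (cnt >= b - 25)


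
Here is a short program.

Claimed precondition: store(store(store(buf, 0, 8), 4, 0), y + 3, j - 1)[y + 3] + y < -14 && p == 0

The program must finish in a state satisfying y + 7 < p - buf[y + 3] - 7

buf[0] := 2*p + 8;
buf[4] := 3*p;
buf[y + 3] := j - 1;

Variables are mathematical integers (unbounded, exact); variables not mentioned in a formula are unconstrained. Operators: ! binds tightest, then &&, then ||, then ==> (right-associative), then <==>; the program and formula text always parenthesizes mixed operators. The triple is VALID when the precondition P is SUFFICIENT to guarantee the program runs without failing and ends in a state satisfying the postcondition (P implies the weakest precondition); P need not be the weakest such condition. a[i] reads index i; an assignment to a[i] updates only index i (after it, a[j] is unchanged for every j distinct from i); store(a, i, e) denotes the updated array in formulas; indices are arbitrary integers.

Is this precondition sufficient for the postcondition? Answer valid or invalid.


Working backward. After the program, the postcondition y + 7 < p - buf[y + 3] - 7 must hold; in canonical form it is buf[y + 3] + y < p - 14.
Before buf[y + 3] := j - 1: store(buf, y + 3, j - 1)[y + 3] + y < p - 14
Before buf[4] := 3*p: store(store(buf, 4, 3*p), y + 3, j - 1)[y + 3] + y < p - 14
Before buf[0] := 2*p + 8: store(store(store(buf, 0, 2*p + 8), 4, 3*p), y + 3, j - 1)[y + 3] + y < p - 14
The weakest precondition is store(store(store(buf, 0, 2*p + 8), 4, 3*p), y + 3, j - 1)[y + 3] + y < p - 14.
Check whether store(store(store(buf, 0, 8), 4, 0), y + 3, j - 1)[y + 3] + y < -14 && p == 0 implies it.
Every state satisfying the precondition satisfies the weakest precondition: the implication holds.
Answer: valid


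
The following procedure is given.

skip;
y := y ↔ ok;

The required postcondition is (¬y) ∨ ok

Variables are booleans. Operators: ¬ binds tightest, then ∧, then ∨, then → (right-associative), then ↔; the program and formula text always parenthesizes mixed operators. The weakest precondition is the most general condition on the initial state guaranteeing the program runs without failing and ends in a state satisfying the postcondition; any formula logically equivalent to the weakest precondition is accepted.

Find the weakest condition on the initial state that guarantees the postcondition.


Working backward. After the program, (¬y) ∨ ok must hold.
Before y := y ↔ ok: (¬(y ↔ ok)) ∨ ok
Before skip: (¬(y ↔ ok)) ∨ ok
Answer: WP = (¬(y ↔ ok)) ∨ ok


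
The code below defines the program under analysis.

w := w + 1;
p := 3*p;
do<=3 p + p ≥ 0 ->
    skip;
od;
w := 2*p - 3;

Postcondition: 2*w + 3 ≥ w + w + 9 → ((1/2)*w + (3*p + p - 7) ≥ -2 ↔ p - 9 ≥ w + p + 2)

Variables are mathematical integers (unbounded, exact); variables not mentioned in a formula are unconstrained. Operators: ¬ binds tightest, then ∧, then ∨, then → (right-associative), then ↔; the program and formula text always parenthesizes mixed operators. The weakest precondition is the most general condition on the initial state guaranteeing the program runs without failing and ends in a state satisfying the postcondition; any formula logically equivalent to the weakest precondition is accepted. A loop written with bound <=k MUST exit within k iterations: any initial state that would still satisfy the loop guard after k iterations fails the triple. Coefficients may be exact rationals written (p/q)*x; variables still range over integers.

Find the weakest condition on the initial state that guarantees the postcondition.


Working backward. After the program, the postcondition 2*w + 3 ≥ w + w + 9 → ((1/2)*w + (3*p + p - 7) ≥ -2 ↔ p - 9 ≥ w + p + 2) must hold; in canonical form it is true.
Before w := 2*p - 3: true
Before the loop (bound <=3), unroll the exhaustion recursion (WP_0 = exit-now case; WP_j = one more guarded iteration, up to j = 3):
  WP_0: ¬(2*p ≥ 0)
  WP_1: 2*p ≥ 0 → (¬(2*p ≥ 0))
  WP_2: 2*p ≥ 0 → (2*p ≥ 0 → (¬(2*p ≥ 0)))
  WP_3: 2*p ≥ 0 → (2*p ≥ 0 → (2*p ≥ 0 → (¬(2*p ≥ 0))))
So before the loop: 2*p ≥ 0 → (2*p ≥ 0 → (2*p ≥ 0 → (¬(2*p ≥ 0))))
Before p := 3*p: 6*p ≥ 0 → (6*p ≥ 0 → (6*p ≥ 0 → (¬(6*p ≥ 0))))
Before w := w + 1: 6*p ≥ 0 → (6*p ≥ 0 → (6*p ≥ 0 → (¬(6*p ≥ 0))))
Answer: WP = 6*p ≥ 0 → (6*p ≥ 0 → (6*p ≥ 0 → (¬(6*p ≥ 0))))


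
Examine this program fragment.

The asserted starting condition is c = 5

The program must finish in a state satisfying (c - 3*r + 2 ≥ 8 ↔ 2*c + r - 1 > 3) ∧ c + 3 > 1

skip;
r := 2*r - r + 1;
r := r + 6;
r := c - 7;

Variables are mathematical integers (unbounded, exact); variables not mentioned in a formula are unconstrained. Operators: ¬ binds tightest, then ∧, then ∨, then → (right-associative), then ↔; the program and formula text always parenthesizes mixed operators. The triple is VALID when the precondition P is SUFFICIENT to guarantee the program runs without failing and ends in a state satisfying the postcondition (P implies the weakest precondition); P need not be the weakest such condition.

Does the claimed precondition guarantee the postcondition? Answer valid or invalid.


Working backward. After the program, the postcondition (c - 3*r + 2 ≥ 8 ↔ 2*c + r - 1 > 3) ∧ c + 3 > 1 must hold; in canonical form it is (c ≥ 3*r + 6 ↔ 2*c + r > 4) ∧ c > -2.
Before r := c - 7: (2*c ≤ 15 ↔ 3*c > 11) ∧ c > -2
Before r := r + 6: (2*c ≤ 15 ↔ 3*c > 11) ∧ c > -2
Before r := 2*r - r + 1: (2*c ≤ 15 ↔ 3*c > 11) ∧ c > -2
Before skip: (2*c ≤ 15 ↔ 3*c > 11) ∧ c > -2
The weakest precondition is (2*c ≤ 15 ↔ 3*c > 11) ∧ c > -2.
Check whether c = 5 implies it.
Every state satisfying the precondition satisfies the weakest precondition: the implication holds.
Answer: valid


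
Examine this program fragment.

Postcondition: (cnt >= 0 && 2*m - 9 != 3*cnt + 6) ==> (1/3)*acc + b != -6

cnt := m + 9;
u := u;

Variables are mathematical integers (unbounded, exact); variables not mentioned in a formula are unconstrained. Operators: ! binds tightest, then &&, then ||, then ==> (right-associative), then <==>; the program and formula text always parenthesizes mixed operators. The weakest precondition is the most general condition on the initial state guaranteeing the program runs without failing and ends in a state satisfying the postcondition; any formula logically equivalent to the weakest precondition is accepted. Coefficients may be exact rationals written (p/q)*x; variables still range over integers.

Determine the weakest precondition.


Working backward. After the program, the postcondition (cnt >= 0 && 2*m - 9 != 3*cnt + 6) ==> (1/3)*acc + b != -6 must hold; in canonical form it is (cnt >= 0 && 2*m != 3*cnt + 15) ==> (1/3)*acc + b != -6.
Before u := u: (cnt >= 0 && 2*m != 3*cnt + 15) ==> (1/3)*acc + b != -6
Before cnt := m + 9: (m >= -9 && m != -42) ==> (1/3)*acc + b != -6
Answer: WP = (m >= -9 && m != -42) ==> (1/3)*acc + b != -6


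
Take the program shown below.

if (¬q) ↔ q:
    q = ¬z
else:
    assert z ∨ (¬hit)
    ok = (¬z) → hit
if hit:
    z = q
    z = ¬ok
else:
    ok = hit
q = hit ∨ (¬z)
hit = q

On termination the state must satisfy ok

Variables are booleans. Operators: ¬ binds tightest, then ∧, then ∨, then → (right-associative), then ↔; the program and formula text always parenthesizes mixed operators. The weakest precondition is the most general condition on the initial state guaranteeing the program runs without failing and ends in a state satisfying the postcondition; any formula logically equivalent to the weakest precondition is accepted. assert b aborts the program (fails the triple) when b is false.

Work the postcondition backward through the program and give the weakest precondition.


Working backward. After the program, ok must hold.
Before hit := q: ok
Before q := hit ∨ (¬z): ok
Then branch requires ok; else branch requires hit.
Before the if: (hit → ok) ∧ ((¬hit) → hit)
Then branch requires (hit → ok) ∧ ((¬hit) → hit); else branch requires (z ∨ (¬hit)) ∧ (hit → ((¬z) → hit)) ∧ ((¬hit) → hit).
Before the if: (((¬q) ↔ q) → ((hit → ok) ∧ ((¬hit) → hit))) ∧ ((¬((¬q) ↔ q)) → ((z ∨ (¬hit)) ∧ (hit → ((¬z) → hit)) ∧ ((¬hit) → hit)))
Answer: WP = (((¬q) ↔ q) → ((hit → ok) ∧ ((¬hit) → hit))) ∧ ((¬((¬q) ↔ q)) → ((z ∨ (¬hit)) ∧ (hit → ((¬z) → hit)) ∧ ((¬hit) → hit)))


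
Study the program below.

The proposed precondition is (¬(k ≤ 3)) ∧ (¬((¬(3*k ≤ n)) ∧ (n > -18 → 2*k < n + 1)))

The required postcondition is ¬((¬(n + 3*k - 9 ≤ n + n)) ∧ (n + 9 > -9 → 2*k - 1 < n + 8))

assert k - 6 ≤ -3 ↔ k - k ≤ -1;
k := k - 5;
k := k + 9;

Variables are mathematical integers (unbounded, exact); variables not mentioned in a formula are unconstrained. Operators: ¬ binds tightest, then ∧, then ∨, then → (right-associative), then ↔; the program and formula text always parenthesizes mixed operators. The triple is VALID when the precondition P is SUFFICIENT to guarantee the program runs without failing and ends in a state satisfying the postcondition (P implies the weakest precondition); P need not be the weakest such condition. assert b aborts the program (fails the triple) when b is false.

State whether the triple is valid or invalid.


Working backward. After the program, the postcondition ¬((¬(n + 3*k - 9 ≤ n + n)) ∧ (n + 9 > -9 → 2*k - 1 < n + 8)) must hold; in canonical form it is ¬((¬(3*k ≤ n + 9)) ∧ (n > -18 → 2*k < n + 9)).
Before k := k + 9: ¬((¬(3*k ≤ n - 18)) ∧ (n > -18 → 2*k < n - 9))
Before k := k - 5: ¬((¬(3*k ≤ n - 3)) ∧ (n > -18 → 2*k < n + 1))
Before assert k - 6 ≤ -3 ↔ k - k ≤ -1: (¬(k ≤ 3)) ∧ (¬((¬(3*k ≤ n - 3)) ∧ (n > -18 → 2*k < n + 1)))
The weakest precondition is (¬(k ≤ 3)) ∧ (¬((¬(3*k ≤ n - 3)) ∧ (n > -18 → 2*k < n + 1))).
Check whether (¬(k ≤ 3)) ∧ (¬((¬(3*k ≤ n)) ∧ (n > -18 → 2*k < n + 1))) implies it.
Countermodel: at the initial state k = 4, n = 12, the precondition holds but the weakest precondition fails.
Answer: invalid


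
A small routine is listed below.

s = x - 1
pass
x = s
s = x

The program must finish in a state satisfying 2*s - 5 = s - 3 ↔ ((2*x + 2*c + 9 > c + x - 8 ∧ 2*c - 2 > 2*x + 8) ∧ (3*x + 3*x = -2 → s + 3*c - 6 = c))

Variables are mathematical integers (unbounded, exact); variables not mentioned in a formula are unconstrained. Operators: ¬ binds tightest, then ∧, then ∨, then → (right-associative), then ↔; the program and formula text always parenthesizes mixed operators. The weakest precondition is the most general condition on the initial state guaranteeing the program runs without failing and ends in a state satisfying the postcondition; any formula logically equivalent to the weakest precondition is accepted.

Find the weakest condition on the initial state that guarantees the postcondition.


Working backward. After the program, the postcondition 2*s - 5 = s - 3 ↔ ((2*x + 2*c + 9 > c + x - 8 ∧ 2*c - 2 > 2*x + 8) ∧ (3*x + 3*x = -2 → s + 3*c - 6 = c)) must hold; in canonical form it is s = 2 ↔ (c + x > -17 ∧ 2*c > 2*x + 10 ∧ (6*x = -2 → 2*c + s = 6)).
Before s := x: x = 2 ↔ (c + x > -17 ∧ 2*c > 2*x + 10 ∧ (6*x = -2 → 2*c + x = 6))
Before x := s: s = 2 ↔ (c + s > -17 ∧ 2*c > 2*s + 10 ∧ (6*s = -2 → 2*c + s = 6))
Before skip: s = 2 ↔ (c + s > -17 ∧ 2*c > 2*s + 10 ∧ (6*s = -2 → 2*c + s = 6))
Before s := x - 1: x = 3 ↔ (c + x > -16 ∧ 2*c > 2*x + 8 ∧ (6*x = 4 → 2*c + x = 7))
Answer: WP = x = 3 ↔ (c + x > -16 ∧ 2*c > 2*x + 8 ∧ (6*x = 4 → 2*c + x = 7))


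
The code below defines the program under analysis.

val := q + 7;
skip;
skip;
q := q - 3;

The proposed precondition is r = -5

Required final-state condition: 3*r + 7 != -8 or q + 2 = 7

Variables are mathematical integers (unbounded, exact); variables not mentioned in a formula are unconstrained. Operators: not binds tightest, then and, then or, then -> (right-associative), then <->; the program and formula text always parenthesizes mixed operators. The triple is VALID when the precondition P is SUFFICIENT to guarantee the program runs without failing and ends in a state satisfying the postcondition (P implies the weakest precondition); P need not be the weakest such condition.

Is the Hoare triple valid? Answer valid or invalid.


Working backward. After the program, the postcondition 3*r + 7 != -8 or q + 2 = 7 must hold; in canonical form it is 3*r != -15 or q = 5.
Before q := q - 3: 3*r != -15 or q = 8
Before skip: 3*r != -15 or q = 8
Before skip: 3*r != -15 or q = 8
Before val := q + 7: 3*r != -15 or q = 8
The weakest precondition is 3*r != -15 or q = 8.
Check whether r = -5 implies it.
Countermodel: at the initial state q = 9, r = -5, the precondition holds but the weakest precondition fails.
Answer: invalid


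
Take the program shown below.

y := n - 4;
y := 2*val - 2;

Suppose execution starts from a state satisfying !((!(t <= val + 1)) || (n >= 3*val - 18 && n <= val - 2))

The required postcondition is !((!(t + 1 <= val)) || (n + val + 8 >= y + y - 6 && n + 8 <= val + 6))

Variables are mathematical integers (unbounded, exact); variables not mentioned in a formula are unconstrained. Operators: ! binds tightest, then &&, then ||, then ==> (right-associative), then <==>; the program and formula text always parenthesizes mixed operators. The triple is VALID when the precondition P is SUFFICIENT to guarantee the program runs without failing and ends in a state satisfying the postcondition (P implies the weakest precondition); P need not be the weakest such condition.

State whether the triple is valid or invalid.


Working backward. After the program, the postcondition !((!(t + 1 <= val)) || (n + val + 8 >= y + y - 6 && n + 8 <= val + 6)) must hold; in canonical form it is !((!(t <= val - 1)) || (n + val >= 2*y - 14 && n <= val - 2)).
Before y := 2*val - 2: !((!(t <= val - 1)) || (n >= 3*val - 18 && n <= val - 2))
Before y := n - 4: !((!(t <= val - 1)) || (n >= 3*val - 18 && n <= val - 2))
The weakest precondition is !((!(t <= val - 1)) || (n >= 3*val - 18 && n <= val - 2)).
Check whether !((!(t <= val + 1)) || (n >= 3*val - 18 && n <= val - 2)) implies it.
Countermodel: at the initial state n = 8, t = 9, val = 9, the precondition holds but the weakest precondition fails.
Answer: invalid


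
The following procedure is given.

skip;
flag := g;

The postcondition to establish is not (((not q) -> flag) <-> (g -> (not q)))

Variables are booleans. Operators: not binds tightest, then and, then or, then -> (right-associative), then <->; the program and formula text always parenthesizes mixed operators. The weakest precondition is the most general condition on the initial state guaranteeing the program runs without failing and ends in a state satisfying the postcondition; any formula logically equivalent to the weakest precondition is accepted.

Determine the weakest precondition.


Working backward. After the program, not (((not q) -> flag) <-> (g -> (not q))) must hold.
Before flag := g: not (((not q) -> g) <-> (g -> (not q)))
Before skip: not (((not q) -> g) <-> (g -> (not q)))
Answer: WP = not (((not q) -> g) <-> (g -> (not q)))


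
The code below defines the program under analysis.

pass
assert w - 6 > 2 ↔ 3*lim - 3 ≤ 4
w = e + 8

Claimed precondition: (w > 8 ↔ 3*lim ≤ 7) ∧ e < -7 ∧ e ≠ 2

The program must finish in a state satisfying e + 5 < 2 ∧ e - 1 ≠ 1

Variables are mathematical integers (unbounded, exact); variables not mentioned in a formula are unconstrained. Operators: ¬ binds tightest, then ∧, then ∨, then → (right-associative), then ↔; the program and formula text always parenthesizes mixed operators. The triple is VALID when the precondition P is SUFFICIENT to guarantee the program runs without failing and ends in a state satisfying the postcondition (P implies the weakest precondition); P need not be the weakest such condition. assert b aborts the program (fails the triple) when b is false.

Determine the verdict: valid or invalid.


Working backward. After the program, the postcondition e + 5 < 2 ∧ e - 1 ≠ 1 must hold; in canonical form it is e < -3 ∧ e ≠ 2.
Before w := e + 8: e < -3 ∧ e ≠ 2
Before assert w - 6 > 2 ↔ 3*lim - 3 ≤ 4: (w > 8 ↔ 3*lim ≤ 7) ∧ e < -3 ∧ e ≠ 2
Before skip: (w > 8 ↔ 3*lim ≤ 7) ∧ e < -3 ∧ e ≠ 2
The weakest precondition is (w > 8 ↔ 3*lim ≤ 7) ∧ e < -3 ∧ e ≠ 2.
Check whether (w > 8 ↔ 3*lim ≤ 7) ∧ e < -7 ∧ e ≠ 2 implies it.
Every state satisfying the precondition satisfies the weakest precondition: the implication holds.
Answer: valid


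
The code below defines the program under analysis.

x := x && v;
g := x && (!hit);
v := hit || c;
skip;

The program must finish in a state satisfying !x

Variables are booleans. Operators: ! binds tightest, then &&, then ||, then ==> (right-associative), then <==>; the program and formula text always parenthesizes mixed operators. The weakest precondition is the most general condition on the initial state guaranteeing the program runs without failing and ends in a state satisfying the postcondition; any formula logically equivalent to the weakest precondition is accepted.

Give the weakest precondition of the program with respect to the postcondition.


Working backward. After the program, !x must hold.
Before skip: !x
Before v := hit || c: !x
Before g := x && (!hit): !x
Before x := x && v: !(x && v)
Answer: WP = !(x && v)


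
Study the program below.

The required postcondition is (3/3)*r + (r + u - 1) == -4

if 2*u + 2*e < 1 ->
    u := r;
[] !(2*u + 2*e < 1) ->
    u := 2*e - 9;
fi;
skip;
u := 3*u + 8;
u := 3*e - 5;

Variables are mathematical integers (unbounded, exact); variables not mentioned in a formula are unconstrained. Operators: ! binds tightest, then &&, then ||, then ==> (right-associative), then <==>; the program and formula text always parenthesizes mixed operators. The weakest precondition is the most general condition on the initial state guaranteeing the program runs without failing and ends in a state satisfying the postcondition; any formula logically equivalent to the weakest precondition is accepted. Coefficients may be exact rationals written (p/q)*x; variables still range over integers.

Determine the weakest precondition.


Working backward. After the program, the postcondition (3/3)*r + (r + u - 1) == -4 must hold; in canonical form it is 2*r + u == -3.
Before u := 3*e - 5: 3*e + 2*r == 2
Before u := 3*u + 8: 3*e + 2*r == 2
Before skip: 3*e + 2*r == 2
Then branch requires 3*e + 2*r == 2; else branch requires 3*e + 2*r == 2.
Before the if: (2*e + 2*u < 1 ==> 3*e + 2*r == 2) && ((!(2*e + 2*u < 1)) ==> 3*e + 2*r == 2)
Answer: WP = (2*e + 2*u < 1 ==> 3*e + 2*r == 2) && ((!(2*e + 2*u < 1)) ==> 3*e + 2*r == 2)


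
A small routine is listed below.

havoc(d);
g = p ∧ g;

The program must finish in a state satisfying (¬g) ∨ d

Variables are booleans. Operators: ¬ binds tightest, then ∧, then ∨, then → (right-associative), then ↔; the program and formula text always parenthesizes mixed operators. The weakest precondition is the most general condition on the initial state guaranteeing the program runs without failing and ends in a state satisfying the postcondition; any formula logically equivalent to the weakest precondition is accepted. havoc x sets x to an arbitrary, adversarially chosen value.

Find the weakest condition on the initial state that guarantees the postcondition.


Working backward. After the program, (¬g) ∨ d must hold.
Before g := p ∧ g: (¬(p ∧ g)) ∨ d
Before havoc d: ¬(p ∧ g)
Answer: WP = ¬(p ∧ g)


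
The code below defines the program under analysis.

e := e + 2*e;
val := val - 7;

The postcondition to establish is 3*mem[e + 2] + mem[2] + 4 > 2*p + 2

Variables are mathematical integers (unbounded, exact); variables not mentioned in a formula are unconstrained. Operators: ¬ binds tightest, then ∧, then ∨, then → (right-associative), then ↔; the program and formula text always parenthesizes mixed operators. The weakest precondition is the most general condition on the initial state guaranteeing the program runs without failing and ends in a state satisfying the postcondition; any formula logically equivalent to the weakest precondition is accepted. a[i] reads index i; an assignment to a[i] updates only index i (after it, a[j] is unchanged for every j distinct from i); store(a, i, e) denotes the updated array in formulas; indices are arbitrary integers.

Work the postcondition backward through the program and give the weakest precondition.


Working backward. After the program, the postcondition 3*mem[e + 2] + mem[2] + 4 > 2*p + 2 must hold; in canonical form it is 3*mem[e + 2] + mem[2] > 2*p - 2.
Before val := val - 7: 3*mem[e + 2] + mem[2] > 2*p - 2
Before e := e + 2*e: 3*mem[3*e + 2] + mem[2] > 2*p - 2
Answer: WP = 3*mem[3*e + 2] + mem[2] > 2*p - 2


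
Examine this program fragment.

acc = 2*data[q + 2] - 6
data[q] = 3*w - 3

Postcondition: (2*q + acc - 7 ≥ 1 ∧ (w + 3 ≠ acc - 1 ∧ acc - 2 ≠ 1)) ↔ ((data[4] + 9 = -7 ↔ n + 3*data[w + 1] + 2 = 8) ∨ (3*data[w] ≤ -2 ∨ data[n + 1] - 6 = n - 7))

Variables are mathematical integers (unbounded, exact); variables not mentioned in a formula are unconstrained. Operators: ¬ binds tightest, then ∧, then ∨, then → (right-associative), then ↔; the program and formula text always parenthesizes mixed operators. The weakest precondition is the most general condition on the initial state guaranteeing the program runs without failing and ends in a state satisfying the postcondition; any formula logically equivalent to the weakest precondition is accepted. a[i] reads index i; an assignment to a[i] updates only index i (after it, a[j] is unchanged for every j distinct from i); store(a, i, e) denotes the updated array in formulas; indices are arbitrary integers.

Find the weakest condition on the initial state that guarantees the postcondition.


Working backward. After the program, the postcondition (2*q + acc - 7 ≥ 1 ∧ (w + 3 ≠ acc - 1 ∧ acc - 2 ≠ 1)) ↔ ((data[4] + 9 = -7 ↔ n + 3*data[w + 1] + 2 = 8) ∨ (3*data[w] ≤ -2 ∨ data[n + 1] - 6 = n - 7)) must hold; in canonical form it is (acc + 2*q ≥ 8 ∧ w ≠ acc - 4 ∧ acc ≠ 3) ↔ ((data[4] = -16 ↔ 3*data[w + 1] + n = 6) ∨ 3*data[w] ≤ -2 ∨ data[n + 1] = n - 1).
Before data[q] := 3*w - 3: (acc + 2*q ≥ 8 ∧ w ≠ acc - 4 ∧ acc ≠ 3) ↔ ((store(data, q, 3*w - 3)[4] = -16 ↔ 3*store(data, q, 3*w - 3)[w + 1] + n = 6) ∨ 3*store(data, q, 3*w - 3)[w] ≤ -2 ∨ store(data, q, 3*w - 3)[n + 1] = n - 1)
Before acc := 2*data[q + 2] - 6: (2*data[q + 2] + 2*q ≥ 14 ∧ w ≠ 2*data[q + 2] - 10 ∧ 2*data[q + 2] ≠ 9) ↔ ((store(data, q, 3*w - 3)[4] = -16 ↔ 3*store(data, q, 3*w - 3)[w + 1] + n = 6) ∨ 3*store(data, q, 3*w - 3)[w] ≤ -2 ∨ store(data, q, 3*w - 3)[n + 1] = n - 1)
Answer: WP = (2*data[q + 2] + 2*q ≥ 14 ∧ w ≠ 2*data[q + 2] - 10 ∧ 2*data[q + 2] ≠ 9) ↔ ((store(data, q, 3*w - 3)[4] = -16 ↔ 3*store(data, q, 3*w - 3)[w + 1] + n = 6) ∨ 3*store(data, q, 3*w - 3)[w] ≤ -2 ∨ store(data, q, 3*w - 3)[n + 1] = n - 1)


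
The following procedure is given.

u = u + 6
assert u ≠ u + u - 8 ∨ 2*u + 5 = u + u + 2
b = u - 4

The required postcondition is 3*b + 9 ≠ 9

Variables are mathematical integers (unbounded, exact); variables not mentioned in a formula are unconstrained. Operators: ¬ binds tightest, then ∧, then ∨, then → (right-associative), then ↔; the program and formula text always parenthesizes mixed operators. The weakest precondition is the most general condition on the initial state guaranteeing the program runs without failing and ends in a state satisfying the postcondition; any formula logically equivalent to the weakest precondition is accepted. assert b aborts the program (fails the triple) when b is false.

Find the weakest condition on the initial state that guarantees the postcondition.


Working backward. After the program, the postcondition 3*b + 9 ≠ 9 must hold; in canonical form it is 3*b ≠ 0.
Before b := u - 4: 3*u ≠ 12
Before assert u ≠ u + u - 8 ∨ 2*u + 5 = u + u + 2: u ≠ 8 ∧ 3*u ≠ 12
Before u := u + 6: u ≠ 2 ∧ 3*u ≠ -6
Answer: WP = u ≠ 2 ∧ 3*u ≠ -6


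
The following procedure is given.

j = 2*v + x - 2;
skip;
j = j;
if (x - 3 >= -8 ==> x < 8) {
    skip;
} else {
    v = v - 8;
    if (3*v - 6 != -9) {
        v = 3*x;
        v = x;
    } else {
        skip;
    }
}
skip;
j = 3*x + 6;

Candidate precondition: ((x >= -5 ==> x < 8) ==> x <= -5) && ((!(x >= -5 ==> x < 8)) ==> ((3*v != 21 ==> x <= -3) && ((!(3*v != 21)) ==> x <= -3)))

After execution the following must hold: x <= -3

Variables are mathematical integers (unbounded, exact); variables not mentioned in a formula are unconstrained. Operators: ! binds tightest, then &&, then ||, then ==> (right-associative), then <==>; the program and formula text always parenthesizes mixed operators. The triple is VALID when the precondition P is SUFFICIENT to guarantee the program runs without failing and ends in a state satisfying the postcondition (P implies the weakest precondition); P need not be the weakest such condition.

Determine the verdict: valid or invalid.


Working backward. After the program, x <= -3 must hold.
Before j := 3*x + 6: x <= -3
Before skip: x <= -3
Then branch requires x <= -3; else branch requires (3*v != 21 ==> x <= -3) && ((!(3*v != 21)) ==> x <= -3).
Before the if: ((x >= -5 ==> x < 8) ==> x <= -3) && ((!(x >= -5 ==> x < 8)) ==> ((3*v != 21 ==> x <= -3) && ((!(3*v != 21)) ==> x <= -3)))
Before j := j: ((x >= -5 ==> x < 8) ==> x <= -3) && ((!(x >= -5 ==> x < 8)) ==> ((3*v != 21 ==> x <= -3) && ((!(3*v != 21)) ==> x <= -3)))
Before skip: ((x >= -5 ==> x < 8) ==> x <= -3) && ((!(x >= -5 ==> x < 8)) ==> ((3*v != 21 ==> x <= -3) && ((!(3*v != 21)) ==> x <= -3)))
Before j := 2*v + x - 2: ((x >= -5 ==> x < 8) ==> x <= -3) && ((!(x >= -5 ==> x < 8)) ==> ((3*v != 21 ==> x <= -3) && ((!(3*v != 21)) ==> x <= -3)))
The weakest precondition is ((x >= -5 ==> x < 8) ==> x <= -3) && ((!(x >= -5 ==> x < 8)) ==> ((3*v != 21 ==> x <= -3) && ((!(3*v != 21)) ==> x <= -3))).
Check whether ((x >= -5 ==> x < 8) ==> x <= -5) && ((!(x >= -5 ==> x < 8)) ==> ((3*v != 21 ==> x <= -3) && ((!(3*v != 21)) ==> x <= -3))) implies it.
Every state satisfying the precondition satisfies the weakest precondition: the implication holds.
Answer: valid


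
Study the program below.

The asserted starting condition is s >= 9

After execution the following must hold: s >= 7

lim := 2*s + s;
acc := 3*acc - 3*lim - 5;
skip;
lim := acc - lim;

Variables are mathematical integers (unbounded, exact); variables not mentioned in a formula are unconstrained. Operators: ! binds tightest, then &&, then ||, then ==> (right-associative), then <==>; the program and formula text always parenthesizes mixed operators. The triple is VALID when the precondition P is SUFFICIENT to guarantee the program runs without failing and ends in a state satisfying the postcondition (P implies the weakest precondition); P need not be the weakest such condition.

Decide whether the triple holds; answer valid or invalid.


Working backward. After the program, s >= 7 must hold.
Before lim := acc - lim: s >= 7
Before skip: s >= 7
Before acc := 3*acc - 3*lim - 5: s >= 7
Before lim := 2*s + s: s >= 7
The weakest precondition is s >= 7.
Check whether s >= 9 implies it.
Every state satisfying the precondition satisfies the weakest precondition: the implication holds.
Answer: valid


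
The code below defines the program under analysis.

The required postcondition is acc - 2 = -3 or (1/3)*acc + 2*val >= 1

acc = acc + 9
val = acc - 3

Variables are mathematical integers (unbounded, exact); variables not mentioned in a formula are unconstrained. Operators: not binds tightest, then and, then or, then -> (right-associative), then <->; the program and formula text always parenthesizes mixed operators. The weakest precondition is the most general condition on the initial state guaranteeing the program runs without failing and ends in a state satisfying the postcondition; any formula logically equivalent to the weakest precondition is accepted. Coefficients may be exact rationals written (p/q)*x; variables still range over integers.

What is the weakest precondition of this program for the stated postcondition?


Working backward. After the program, the postcondition acc - 2 = -3 or (1/3)*acc + 2*val >= 1 must hold; in canonical form it is acc = -1 or (1/3)*acc + 2*val >= 1.
Before val := acc - 3: acc = -1 or (7/3)*acc >= 7
Before acc := acc + 9: acc = -10 or (7/3)*acc >= -14
Answer: WP = acc = -10 or (7/3)*acc >= -14


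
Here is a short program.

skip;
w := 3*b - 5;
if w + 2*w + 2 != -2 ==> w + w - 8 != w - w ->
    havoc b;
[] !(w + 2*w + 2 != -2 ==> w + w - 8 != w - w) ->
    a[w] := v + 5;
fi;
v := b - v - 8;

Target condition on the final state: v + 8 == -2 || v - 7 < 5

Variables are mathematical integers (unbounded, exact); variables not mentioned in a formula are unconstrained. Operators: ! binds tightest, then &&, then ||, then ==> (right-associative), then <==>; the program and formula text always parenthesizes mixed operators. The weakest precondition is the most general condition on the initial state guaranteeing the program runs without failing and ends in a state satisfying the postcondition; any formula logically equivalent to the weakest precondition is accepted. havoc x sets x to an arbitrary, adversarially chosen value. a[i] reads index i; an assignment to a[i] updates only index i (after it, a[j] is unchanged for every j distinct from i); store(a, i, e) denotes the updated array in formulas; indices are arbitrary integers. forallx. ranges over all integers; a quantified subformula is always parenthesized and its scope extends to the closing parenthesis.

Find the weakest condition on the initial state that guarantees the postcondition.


Working backward. After the program, the postcondition v + 8 == -2 || v - 7 < 5 must hold; in canonical form it is v == -10 || v < 12.
Before v := b - v - 8: b == v - 2 || b < v + 20
Then branch requires forall b_1. (b_1 == v - 2 || b_1 < v + 20); else branch requires b == v - 2 || b < v + 20.
Before the if: ((3*w != -4 ==> 2*w != 8) ==> (forall b_1. (b_1 == v - 2 || b_1 < v + 20))) && ((!(3*w != -4 ==> 2*w != 8)) ==> (b == v - 2 || b < v + 20))
Before w := 3*b - 5: ((9*b != 11 ==> 6*b != 18) ==> (forall b_1. (b_1 == v - 2 || b_1 < v + 20))) && ((!(9*b != 11 ==> 6*b != 18)) ==> (b == v - 2 || b < v + 20))
Before skip: ((9*b != 11 ==> 6*b != 18) ==> (forall b_1. (b_1 == v - 2 || b_1 < v + 20))) && ((!(9*b != 11 ==> 6*b != 18)) ==> (b == v - 2 || b < v + 20))
Answer: WP = ((9*b != 11 ==> 6*b != 18) ==> (forall b_1. (b_1 == v - 2 || b_1 < v + 20))) && ((!(9*b != 11 ==> 6*b != 18)) ==> (b == v - 2 || b < v + 20))


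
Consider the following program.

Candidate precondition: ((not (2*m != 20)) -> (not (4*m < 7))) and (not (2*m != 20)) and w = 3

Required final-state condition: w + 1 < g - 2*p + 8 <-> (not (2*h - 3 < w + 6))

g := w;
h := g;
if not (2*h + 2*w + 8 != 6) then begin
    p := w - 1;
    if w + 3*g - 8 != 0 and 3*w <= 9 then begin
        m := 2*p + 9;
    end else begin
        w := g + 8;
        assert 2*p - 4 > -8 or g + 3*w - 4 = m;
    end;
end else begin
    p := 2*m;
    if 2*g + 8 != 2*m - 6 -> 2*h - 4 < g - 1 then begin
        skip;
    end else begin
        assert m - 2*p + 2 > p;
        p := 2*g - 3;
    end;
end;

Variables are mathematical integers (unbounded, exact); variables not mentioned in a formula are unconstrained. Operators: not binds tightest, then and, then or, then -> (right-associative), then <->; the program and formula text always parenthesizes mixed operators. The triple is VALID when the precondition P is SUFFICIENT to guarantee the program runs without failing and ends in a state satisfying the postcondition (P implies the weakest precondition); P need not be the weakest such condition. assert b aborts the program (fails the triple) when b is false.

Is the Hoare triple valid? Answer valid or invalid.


Working backward. After the program, the postcondition w + 1 < g - 2*p + 8 <-> (not (2*h - 3 < w + 6)) must hold; in canonical form it is 2*p + w < g + 7 <-> (not (2*h < w + 9)).
Then branch requires ((3*g + w != 8 and 3*w <= 9) -> (3*w < g + 9 <-> (not (2*h < w + 9)))) and ((not (3*g + w != 8 and 3*w <= 9)) -> ((2*w > -2 or 4*g = m - 20) and (2*w < 1 <-> (not (2*h < g + 17))))); else branch requires ((2*g != 2*m - 14 -> 2*h < g + 3) -> (4*m + w < g + 7 <-> (not (2*h < w + 9)))) and ((not (2*g != 2*m - 14 -> 2*h < g + 3)) -> (5*m < 2 and (3*g + w < 13 <-> (not (2*h < w + 9))))).
Before the if: ((not (2*h + 2*w != -2)) -> (((3*g + w != 8 and 3*w <= 9) -> (3*w < g + 9 <-> (not (2*h < w + 9)))) and ((not (3*g + w != 8 and 3*w <= 9)) -> ((2*w > -2 or 4*g = m - 20) and (2*w < 1 <-> (not (2*h < g + 17))))))) and (2*h + 2*w != -2 -> (((2*g != 2*m - 14 -> 2*h < g + 3) -> (4*m + w < g + 7 <-> (not (2*h < w + 9)))) and ((not (2*g != 2*m - 14 -> 2*h < g + 3)) -> (5*m < 2 and (3*g + w < 13 <-> (not (2*h < w + 9)))))))
Before h := g: ((not (2*g + 2*w != -2)) -> (((3*g + w != 8 and 3*w <= 9) -> (3*w < g + 9 <-> (not (2*g < w + 9)))) and ((not (3*g + w != 8 and 3*w <= 9)) -> ((2*w > -2 or 4*g = m - 20) and (2*w < 1 <-> (not (g < 17))))))) and (2*g + 2*w != -2 -> (((2*g != 2*m - 14 -> g < 3) -> (4*m + w < g + 7 <-> (not (2*g < w + 9)))) and ((not (2*g != 2*m - 14 -> g < 3)) -> (5*m < 2 and (3*g + w < 13 <-> (not (2*g < w + 9)))))))
Before g := w: ((not (4*w != -2)) -> (((4*w != 8 and 3*w <= 9) -> (2*w < 9 <-> (not (w < 9)))) and ((not (4*w != 8 and 3*w <= 9)) -> ((2*w > -2 or 4*w = m - 20) and (2*w < 1 <-> (not (w < 17))))))) and (4*w != -2 -> (((2*w != 2*m - 14 -> w < 3) -> (4*m < 7 <-> (not (w < 9)))) and ((not (2*w != 2*m - 14 -> w < 3)) -> (5*m < 2 and (4*w < 13 <-> (not (w < 9)))))))
The weakest precondition is ((not (4*w != -2)) -> (((4*w != 8 and 3*w <= 9) -> (2*w < 9 <-> (not (w < 9)))) and ((not (4*w != 8 and 3*w <= 9)) -> ((2*w > -2 or 4*w = m - 20) and (2*w < 1 <-> (not (w < 17))))))) and (4*w != -2 -> (((2*w != 2*m - 14 -> w < 3) -> (4*m < 7 <-> (not (w < 9)))) and ((not (2*w != 2*m - 14 -> w < 3)) -> (5*m < 2 and (4*w < 13 <-> (not (w < 9))))))).
Check whether ((not (2*m != 20)) -> (not (4*m < 7))) and (not (2*m != 20)) and w = 3 implies it.
Every state satisfying the precondition satisfies the weakest precondition: the implication holds.
Answer: valid


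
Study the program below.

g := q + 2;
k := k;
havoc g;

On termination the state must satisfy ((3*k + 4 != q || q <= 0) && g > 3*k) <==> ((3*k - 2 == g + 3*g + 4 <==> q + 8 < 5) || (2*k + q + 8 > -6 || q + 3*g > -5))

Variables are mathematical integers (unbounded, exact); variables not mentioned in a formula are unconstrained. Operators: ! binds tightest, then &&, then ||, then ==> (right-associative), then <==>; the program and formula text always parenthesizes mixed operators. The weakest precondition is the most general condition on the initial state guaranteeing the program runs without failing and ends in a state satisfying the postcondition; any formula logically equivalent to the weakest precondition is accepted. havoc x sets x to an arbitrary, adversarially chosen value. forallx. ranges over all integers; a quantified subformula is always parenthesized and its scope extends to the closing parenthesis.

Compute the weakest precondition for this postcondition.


Working backward. After the program, the postcondition ((3*k + 4 != q || q <= 0) && g > 3*k) <==> ((3*k - 2 == g + 3*g + 4 <==> q + 8 < 5) || (2*k + q + 8 > -6 || q + 3*g > -5)) must hold; in canonical form it is ((3*k != q - 4 || q <= 0) && g > 3*k) <==> ((3*k == 4*g + 6 <==> q < -3) || 2*k + q > -14 || 3*g + q > -5).
Before havoc g: forall g_1. (((3*k != q - 4 || q <= 0) && g_1 > 3*k) <==> ((3*k == 4*g_1 + 6 <==> q < -3) || 2*k + q > -14 || 3*g_1 + q > -5))
Before k := k: forall g_1. (((3*k != q - 4 || q <= 0) && g_1 > 3*k) <==> ((3*k == 4*g_1 + 6 <==> q < -3) || 2*k + q > -14 || 3*g_1 + q > -5))
Before g := q + 2: forall g_1. (((3*k != q - 4 || q <= 0) && g_1 > 3*k) <==> ((3*k == 4*g_1 + 6 <==> q < -3) || 2*k + q > -14 || 3*g_1 + q > -5))
Answer: WP = forall g_1. (((3*k != q - 4 || q <= 0) && g_1 > 3*k) <==> ((3*k == 4*g_1 + 6 <==> q < -3) || 2*k + q > -14 || 3*g_1 + q > -5))
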